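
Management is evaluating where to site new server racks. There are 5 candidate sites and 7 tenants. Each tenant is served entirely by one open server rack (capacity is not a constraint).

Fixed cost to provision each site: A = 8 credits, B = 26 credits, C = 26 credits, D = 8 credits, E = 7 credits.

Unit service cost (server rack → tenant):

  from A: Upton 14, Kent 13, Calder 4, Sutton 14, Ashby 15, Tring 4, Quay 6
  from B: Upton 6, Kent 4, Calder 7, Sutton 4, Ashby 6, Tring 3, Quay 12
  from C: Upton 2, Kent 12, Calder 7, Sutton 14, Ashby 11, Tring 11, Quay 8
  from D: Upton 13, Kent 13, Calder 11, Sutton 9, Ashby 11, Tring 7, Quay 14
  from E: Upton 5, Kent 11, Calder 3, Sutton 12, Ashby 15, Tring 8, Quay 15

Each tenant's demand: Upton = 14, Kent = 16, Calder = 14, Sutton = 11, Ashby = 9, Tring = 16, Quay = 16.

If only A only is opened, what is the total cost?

Each tenant is assigned to its cheapest site among the open ones.
{A}: Upton→A 14·14=196, Kent→A 13·16=208, Calder→A 4·14=56, Sutton→A 14·11=154, Ashby→A 15·9=135, Tring→A 4·16=64, Quay→A 6·16=96. Service 909; fixed 8; total 917.

Total cost: 917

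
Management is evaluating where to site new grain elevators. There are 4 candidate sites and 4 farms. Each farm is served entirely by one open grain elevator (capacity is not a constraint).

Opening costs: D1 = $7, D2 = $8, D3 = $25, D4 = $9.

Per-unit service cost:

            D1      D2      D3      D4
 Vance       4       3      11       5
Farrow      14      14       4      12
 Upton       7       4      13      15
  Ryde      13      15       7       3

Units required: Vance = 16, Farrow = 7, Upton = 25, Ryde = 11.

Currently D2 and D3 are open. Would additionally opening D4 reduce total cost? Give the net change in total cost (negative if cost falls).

Yes — net change −35 (cost falls by 35).

Current service cost with {D2, D3}: 253.
Adding D4: each farm re-picks its cheapest; new service cost 209, saving 44.
Extra fixed cost: 9. Net change = 9 − 44 = -35.
(Totals: 286 → 251.)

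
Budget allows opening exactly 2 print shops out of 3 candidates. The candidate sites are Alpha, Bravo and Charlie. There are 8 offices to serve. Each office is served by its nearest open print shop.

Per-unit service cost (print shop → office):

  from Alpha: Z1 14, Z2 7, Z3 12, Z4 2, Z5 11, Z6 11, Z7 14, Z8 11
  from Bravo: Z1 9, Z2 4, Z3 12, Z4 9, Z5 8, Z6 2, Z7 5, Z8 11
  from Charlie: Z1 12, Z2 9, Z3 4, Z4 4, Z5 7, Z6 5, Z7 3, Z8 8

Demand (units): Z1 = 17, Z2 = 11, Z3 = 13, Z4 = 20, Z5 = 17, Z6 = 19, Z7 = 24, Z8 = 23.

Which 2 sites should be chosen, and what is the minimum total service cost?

With exactly 2 open, each office uses its cheapest among the chosen.
{Bravo, Charlie}: Z1→Bravo 9·17=153, Z2→Bravo 4·11=44, Z3→Charlie 4·13=52, Z4→Charlie 4·20=80, Z5→Charlie 7·17=119, Z6→Bravo 2·19=38, Z7→Charlie 3·24=72, Z8→Charlie 8·23=184. Service cost 742.
{Alpha, Charlie}: service cost 843
{Alpha, Bravo}: service cost 940
Among all 3 size-2 choices, {Bravo, Charlie} is lowest.

Choose Bravo and Charlie; total service cost 742.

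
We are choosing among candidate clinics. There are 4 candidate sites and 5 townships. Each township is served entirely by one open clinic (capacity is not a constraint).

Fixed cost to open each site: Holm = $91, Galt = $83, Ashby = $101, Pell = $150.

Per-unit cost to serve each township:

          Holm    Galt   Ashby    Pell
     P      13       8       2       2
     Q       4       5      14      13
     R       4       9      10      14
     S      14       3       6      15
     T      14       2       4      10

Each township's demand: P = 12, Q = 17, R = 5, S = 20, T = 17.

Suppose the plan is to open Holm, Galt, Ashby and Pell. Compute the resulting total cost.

Total cost: 631

Each township is assigned to its cheapest site among the open ones.
{Holm, Galt, Ashby, Pell}: P→Ashby 2·12=24, Q→Holm 4·17=68, R→Holm 4·5=20, S→Galt 3·20=60, T→Galt 2·17=34. Service 206; fixed 425; total 631.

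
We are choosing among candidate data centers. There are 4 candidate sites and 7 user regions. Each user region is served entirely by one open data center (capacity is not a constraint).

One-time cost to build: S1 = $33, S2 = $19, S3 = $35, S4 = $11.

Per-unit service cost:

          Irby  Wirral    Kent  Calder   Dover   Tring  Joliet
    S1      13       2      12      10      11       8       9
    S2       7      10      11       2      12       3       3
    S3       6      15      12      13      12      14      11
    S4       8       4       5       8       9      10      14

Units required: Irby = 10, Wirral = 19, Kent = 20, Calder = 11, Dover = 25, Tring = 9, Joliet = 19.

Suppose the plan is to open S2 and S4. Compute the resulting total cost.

Total cost: 607

Each user region is assigned to its cheapest site among the open ones.
{S2, S4}: Irby→S2 7·10=70, Wirral→S4 4·19=76, Kent→S4 5·20=100, Calder→S2 2·11=22, Dover→S4 9·25=225, Tring→S2 3·9=27, Joliet→S2 3·19=57. Service 577; fixed 30; total 607.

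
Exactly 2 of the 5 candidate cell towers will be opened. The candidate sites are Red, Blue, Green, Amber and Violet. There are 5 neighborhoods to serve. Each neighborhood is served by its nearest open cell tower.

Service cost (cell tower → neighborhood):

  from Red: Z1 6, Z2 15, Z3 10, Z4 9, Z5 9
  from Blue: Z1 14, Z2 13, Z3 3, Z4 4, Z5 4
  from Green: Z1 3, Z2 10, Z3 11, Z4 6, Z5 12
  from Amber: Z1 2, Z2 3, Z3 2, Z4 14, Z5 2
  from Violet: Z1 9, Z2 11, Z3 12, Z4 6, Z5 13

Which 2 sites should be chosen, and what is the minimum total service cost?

With exactly 2 open, each neighborhood uses its cheapest among the chosen.
{Blue, Amber}: Z1→Amber 2, Z2→Amber 3, Z3→Amber 2, Z4→Blue 4, Z5→Amber 2. Service cost 13.
{Green, Amber}: service cost 15
{Amber, Violet}: service cost 15
Among all 10 size-2 choices, {Blue, Amber} is lowest.

Choose Blue and Amber; total service cost 13.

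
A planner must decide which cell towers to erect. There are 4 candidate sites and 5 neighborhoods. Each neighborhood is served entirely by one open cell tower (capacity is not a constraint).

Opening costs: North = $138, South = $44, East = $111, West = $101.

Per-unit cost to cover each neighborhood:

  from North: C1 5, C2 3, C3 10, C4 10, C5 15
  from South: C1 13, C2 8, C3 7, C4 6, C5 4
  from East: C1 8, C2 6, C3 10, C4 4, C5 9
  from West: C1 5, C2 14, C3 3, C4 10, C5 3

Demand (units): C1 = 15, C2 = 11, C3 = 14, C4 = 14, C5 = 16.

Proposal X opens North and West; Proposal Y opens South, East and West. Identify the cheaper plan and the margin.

Proposal Y is cheaper by 34.

Proposal X: {North, West}: C1→North 5·15=75, C2→North 3·11=33, C3→West 3·14=42, C4→North 10·14=140, C5→West 3·16=48. Service 338; fixed 239; total 577.
Proposal Y: {South, East, West}: C1→West 5·15=75, C2→East 6·11=66, C3→West 3·14=42, C4→East 4·14=56, C5→West 3·16=48. Service 287; fixed 256; total 543.
Difference: |577 − 543| = 34.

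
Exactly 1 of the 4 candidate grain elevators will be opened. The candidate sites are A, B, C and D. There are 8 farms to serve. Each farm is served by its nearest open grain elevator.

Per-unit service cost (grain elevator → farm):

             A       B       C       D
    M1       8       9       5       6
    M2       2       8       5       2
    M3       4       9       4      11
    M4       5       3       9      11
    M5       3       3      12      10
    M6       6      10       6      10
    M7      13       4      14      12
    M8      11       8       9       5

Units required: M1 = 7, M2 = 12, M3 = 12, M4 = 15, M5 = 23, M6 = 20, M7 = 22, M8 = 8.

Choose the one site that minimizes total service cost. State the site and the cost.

With exactly 1 open, each farm uses its cheapest among the chosen.
{B}: M1→B 9·7=63, M2→B 8·12=96, M3→B 9·12=108, M4→B 3·15=45, M5→B 3·23=69, M6→B 10·20=200, M7→B 4·22=88, M8→B 8·8=64. Service cost 733.
{A}: service cost 766
{C}: service cost 1054
Among all 4 size-1 choices, {B} is lowest.

Choose B only; total service cost 733.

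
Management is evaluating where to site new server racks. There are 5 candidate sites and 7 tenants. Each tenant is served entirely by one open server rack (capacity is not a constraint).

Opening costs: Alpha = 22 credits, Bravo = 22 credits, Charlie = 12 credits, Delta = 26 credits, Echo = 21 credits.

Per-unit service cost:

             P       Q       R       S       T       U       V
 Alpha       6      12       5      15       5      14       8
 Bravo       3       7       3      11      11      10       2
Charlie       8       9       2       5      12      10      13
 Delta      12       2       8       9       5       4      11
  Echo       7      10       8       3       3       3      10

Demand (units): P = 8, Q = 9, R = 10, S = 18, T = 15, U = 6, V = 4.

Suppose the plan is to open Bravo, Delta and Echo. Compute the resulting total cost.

Each tenant is assigned to its cheapest site among the open ones.
{Bravo, Delta, Echo}: P→Bravo 3·8=24, Q→Delta 2·9=18, R→Bravo 3·10=30, S→Echo 3·18=54, T→Echo 3·15=45, U→Echo 3·6=18, V→Bravo 2·4=8. Service 197; fixed 69; total 266.

Total cost: 266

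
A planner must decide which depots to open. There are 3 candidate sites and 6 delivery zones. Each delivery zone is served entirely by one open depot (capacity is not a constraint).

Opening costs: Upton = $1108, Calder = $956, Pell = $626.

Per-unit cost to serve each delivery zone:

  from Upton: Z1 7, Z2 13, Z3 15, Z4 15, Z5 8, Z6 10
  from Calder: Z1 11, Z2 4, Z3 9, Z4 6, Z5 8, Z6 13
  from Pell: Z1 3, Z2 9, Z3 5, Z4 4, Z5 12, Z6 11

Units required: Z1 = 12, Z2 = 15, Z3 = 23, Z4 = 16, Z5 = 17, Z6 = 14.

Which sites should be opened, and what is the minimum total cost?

Open Pell only; minimum total cost 1334.

For any fixed open set, each delivery zone goes to its cheapest open site; total = fixed + service.
{Pell}: Z1→Pell 3·12=36, Z2→Pell 9·15=135, Z3→Pell 5·23=115, Z4→Pell 4·16=64, Z5→Pell 12·17=204, Z6→Pell 11·14=154. Service 708; fixed 626; total 1334.
{Calder}: service 813 + fixed 956 = 1769
{Calder, Pell}: Z1→Pell 3·12=36, Z2→Calder 4·15=60, Z3→Pell 5·23=115, Z4→Pell 4·16=64, Z5→Calder 8·17=136, Z6→Pell 11·14=154. Service 565; fixed 1582; total 2147.
{Upton, Calder, Pell}: service 551 + fixed 2690 = 3241
(All 7 nonempty subsets were checked; Pell only is lowest.)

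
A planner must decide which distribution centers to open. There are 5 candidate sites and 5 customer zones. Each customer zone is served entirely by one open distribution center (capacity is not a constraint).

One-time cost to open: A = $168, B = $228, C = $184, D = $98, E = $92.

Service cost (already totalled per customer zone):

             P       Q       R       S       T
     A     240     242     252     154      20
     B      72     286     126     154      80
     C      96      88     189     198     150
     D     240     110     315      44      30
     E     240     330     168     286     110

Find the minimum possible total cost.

Minimum total cost: 708

For any fixed open set, each customer zone goes to its cheapest open site; total = fixed + service.
{B, D}: P→B 72, Q→D 110, R→B 126, S→D 44, T→D 30. Service 382; fixed 326; total 708.
{C, D}: P→C 96, Q→C 88, R→C 189, S→D 44, T→D 30. Service 447; fixed 282; total 729.
{D, E}: service 592 + fixed 190 = 782
{A, B, C, D, E}: P→B 72, Q→C 88, R→B 126, S→D 44, T→A 20. Service 350; fixed 770; total 1120.
No other subset beats 708.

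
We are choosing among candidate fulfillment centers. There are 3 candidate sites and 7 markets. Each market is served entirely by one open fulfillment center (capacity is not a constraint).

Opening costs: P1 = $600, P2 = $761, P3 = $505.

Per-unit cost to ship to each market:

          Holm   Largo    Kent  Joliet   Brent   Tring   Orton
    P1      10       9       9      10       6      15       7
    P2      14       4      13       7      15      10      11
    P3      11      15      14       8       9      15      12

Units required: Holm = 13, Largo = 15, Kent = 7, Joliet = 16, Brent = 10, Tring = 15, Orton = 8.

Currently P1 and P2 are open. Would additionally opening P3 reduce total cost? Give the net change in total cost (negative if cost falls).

No — net change +505 (cost rises by 505).

Current service cost with {P1, P2}: 631.
Adding P3: each market re-picks its cheapest; new service cost 631, saving 0.
Extra fixed cost: 505. Net change = 505 − 0 = 505.
(Totals: 1992 → 2497.)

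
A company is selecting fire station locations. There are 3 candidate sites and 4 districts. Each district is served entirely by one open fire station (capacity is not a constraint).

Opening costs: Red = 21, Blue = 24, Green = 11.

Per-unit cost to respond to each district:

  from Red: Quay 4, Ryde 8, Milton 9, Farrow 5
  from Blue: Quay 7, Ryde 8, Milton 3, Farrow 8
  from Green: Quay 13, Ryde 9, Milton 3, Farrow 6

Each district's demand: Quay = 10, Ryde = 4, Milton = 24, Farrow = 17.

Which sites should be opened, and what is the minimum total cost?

Open Red and Green; minimum total cost 261.

For any fixed open set, each district goes to its cheapest open site; total = fixed + service.
{Red, Green}: Quay→Red 4·10=40, Ryde→Red 8·4=32, Milton→Green 3·24=72, Farrow→Red 5·17=85. Service 229; fixed 32; total 261.
{Red, Blue}: service 229 + fixed 45 = 274
{Red, Blue, Green}: service 229 + fixed 56 = 285
{Green}: Quay→Green 13·10=130, Ryde→Green 9·4=36, Milton→Green 3·24=72, Farrow→Green 6·17=102. Service 340; fixed 11; total 351.
(All 7 nonempty subsets were checked; Red and Green is lowest.)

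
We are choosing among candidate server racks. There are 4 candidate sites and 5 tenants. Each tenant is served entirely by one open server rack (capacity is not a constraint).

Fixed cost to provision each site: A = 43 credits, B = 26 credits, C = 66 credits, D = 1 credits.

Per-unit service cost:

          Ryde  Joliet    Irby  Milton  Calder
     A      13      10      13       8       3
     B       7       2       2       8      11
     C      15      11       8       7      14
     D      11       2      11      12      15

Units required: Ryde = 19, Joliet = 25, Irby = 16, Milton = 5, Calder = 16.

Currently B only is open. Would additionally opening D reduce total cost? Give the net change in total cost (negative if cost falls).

No — net change +1 (cost rises by 1).

Current service cost with {B}: 431.
Adding D: each tenant re-picks its cheapest; new service cost 431, saving 0.
Extra fixed cost: 1. Net change = 1 − 0 = 1.
(Totals: 457 → 458.)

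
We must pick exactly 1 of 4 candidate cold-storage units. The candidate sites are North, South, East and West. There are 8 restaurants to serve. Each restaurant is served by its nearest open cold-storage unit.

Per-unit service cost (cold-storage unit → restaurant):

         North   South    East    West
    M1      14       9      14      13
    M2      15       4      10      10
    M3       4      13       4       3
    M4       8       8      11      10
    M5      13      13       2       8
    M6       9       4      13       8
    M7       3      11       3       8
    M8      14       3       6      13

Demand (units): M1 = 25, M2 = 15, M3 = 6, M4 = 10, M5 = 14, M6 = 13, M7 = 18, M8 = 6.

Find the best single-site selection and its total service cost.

Choose South only; total service cost 893.

With exactly 1 open, each restaurant uses its cheapest among the chosen.
{South}: M1→South 9·25=225, M2→South 4·15=60, M3→South 13·6=78, M4→South 8·10=80, M5→South 13·14=182, M6→South 4·13=52, M7→South 11·18=198, M8→South 3·6=18. Service cost 893.
{East}: service cost 921
{West}: service cost 1031
Among all 4 size-1 choices, {South} is lowest.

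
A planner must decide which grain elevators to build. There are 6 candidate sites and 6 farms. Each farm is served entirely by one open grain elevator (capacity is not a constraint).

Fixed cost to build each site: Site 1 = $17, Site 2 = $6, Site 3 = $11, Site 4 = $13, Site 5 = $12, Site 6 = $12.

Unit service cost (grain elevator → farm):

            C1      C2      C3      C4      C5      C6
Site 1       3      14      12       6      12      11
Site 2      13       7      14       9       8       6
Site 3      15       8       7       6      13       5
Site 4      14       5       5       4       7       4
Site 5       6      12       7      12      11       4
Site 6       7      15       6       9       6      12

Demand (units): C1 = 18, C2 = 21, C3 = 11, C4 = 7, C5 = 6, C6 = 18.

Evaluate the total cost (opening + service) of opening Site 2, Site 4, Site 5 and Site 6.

Each farm is assigned to its cheapest site among the open ones.
{Site 2, Site 4, Site 5, Site 6}: C1→Site 5 6·18=108, C2→Site 4 5·21=105, C3→Site 4 5·11=55, C4→Site 4 4·7=28, C5→Site 6 6·6=36, C6→Site 4 4·18=72. Service 404; fixed 43; total 447.

Total cost: 447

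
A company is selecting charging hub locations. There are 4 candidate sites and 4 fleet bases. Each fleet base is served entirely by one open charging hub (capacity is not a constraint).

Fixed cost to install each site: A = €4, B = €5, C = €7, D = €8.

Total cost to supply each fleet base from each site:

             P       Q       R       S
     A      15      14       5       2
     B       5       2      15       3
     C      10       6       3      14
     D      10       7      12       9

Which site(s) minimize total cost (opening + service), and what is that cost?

Open A and B; minimum total cost 23.

For any fixed open set, each fleet base goes to its cheapest open site; total = fixed + service.
{A, B}: P→B 5, Q→B 2, R→A 5, S→A 2. Service 14; fixed 9; total 23.
{B, C}: P→B 5, Q→B 2, R→C 3, S→B 3. Service 13; fixed 12; total 25.
{A, B, C}: service 12 + fixed 16 = 28
{A, B, C, D}: P→B 5, Q→B 2, R→C 3, S→A 2. Service 12; fixed 24; total 36.
(All 15 nonempty subsets were checked; A and B is lowest.)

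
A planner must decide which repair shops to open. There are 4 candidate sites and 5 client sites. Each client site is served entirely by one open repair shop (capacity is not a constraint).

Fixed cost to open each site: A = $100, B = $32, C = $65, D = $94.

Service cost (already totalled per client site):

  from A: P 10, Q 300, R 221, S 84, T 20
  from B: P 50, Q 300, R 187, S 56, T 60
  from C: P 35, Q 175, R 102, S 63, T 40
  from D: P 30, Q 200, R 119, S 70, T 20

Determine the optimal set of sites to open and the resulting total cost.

For any fixed open set, each client site goes to its cheapest open site; total = fixed + service.
{C}: P→C 35, Q→C 175, R→C 102, S→C 63, T→C 40. Service 415; fixed 65; total 480.
{B, C}: service 408 + fixed 97 = 505
{D}: P→D 30, Q→D 200, R→D 119, S→D 70, T→D 20. Service 439; fixed 94; total 533.
{A, B, C, D}: service 363 + fixed 291 = 654
No other subset beats 480.

Open C only; minimum total cost 480.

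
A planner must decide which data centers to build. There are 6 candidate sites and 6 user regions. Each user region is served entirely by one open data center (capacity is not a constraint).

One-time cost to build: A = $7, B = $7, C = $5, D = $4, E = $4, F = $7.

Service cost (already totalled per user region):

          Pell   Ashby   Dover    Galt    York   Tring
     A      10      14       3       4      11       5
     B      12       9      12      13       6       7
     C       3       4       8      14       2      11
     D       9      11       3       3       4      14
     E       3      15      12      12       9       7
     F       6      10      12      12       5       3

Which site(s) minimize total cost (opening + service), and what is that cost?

For any fixed open set, each user region goes to its cheapest open site; total = fixed + service.
{A, C}: Pell→C 3, Ashby→C 4, Dover→A 3, Galt→A 4, York→C 2, Tring→A 5. Service 21; fixed 12; total 33.
{C, D, F}: Pell→C 3, Ashby→C 4, Dover→D 3, Galt→D 3, York→C 2, Tring→F 3. Service 18; fixed 16; total 34.
{C, D}: Pell→C 3, Ashby→C 4, Dover→D 3, Galt→D 3, York→C 2, Tring→C 11. Service 26; fixed 9; total 35.
{A, B, C, D, E, F}: service 18 + fixed 34 = 52
No other subset beats 33.

Open A and C; minimum total cost 33.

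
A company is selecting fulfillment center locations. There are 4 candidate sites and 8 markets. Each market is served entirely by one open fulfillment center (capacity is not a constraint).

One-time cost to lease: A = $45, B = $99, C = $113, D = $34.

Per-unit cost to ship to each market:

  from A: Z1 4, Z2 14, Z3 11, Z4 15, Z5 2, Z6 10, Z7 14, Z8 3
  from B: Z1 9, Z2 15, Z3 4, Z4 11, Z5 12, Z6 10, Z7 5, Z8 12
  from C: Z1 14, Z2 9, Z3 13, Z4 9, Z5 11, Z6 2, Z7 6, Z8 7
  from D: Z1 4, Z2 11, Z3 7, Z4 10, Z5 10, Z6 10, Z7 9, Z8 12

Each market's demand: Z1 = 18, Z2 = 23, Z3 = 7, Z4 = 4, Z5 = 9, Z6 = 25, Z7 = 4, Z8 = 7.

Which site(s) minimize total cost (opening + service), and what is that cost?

For any fixed open set, each market goes to its cheapest open site; total = fixed + service.
{A, C}: Z1→A 4·18=72, Z2→C 9·23=207, Z3→A 11·7=77, Z4→C 9·4=36, Z5→A 2·9=18, Z6→C 2·25=50, Z7→C 6·4=24, Z8→A 3·7=21. Service 505; fixed 158; total 663.
{A, C, D}: service 477 + fixed 192 = 669
{A, B, C}: service 452 + fixed 257 = 709
{A, B, C, D}: Z1→A 4·18=72, Z2→C 9·23=207, Z3→B 4·7=28, Z4→C 9·4=36, Z5→A 2·9=18, Z6→C 2·25=50, Z7→B 5·4=20, Z8→A 3·7=21. Service 452; fixed 291; total 743.
No other subset beats 663.

Open A and C; minimum total cost 663.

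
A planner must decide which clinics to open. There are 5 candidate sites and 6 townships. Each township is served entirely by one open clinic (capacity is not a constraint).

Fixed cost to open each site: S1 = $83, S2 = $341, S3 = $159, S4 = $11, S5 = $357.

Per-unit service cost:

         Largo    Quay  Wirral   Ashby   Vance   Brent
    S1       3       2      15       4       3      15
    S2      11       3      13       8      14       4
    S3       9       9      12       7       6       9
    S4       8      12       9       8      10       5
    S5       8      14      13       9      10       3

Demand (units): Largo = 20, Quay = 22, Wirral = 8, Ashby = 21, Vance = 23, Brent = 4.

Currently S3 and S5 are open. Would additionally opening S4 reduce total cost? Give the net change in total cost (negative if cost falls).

Current service cost with {S3, S5}: 751.
Adding S4: each township re-picks its cheapest; new service cost 727, saving 24.
Extra fixed cost: 11. Net change = 11 − 24 = -13.
(Totals: 1267 → 1254.)

Yes — net change −13 (cost falls by 13).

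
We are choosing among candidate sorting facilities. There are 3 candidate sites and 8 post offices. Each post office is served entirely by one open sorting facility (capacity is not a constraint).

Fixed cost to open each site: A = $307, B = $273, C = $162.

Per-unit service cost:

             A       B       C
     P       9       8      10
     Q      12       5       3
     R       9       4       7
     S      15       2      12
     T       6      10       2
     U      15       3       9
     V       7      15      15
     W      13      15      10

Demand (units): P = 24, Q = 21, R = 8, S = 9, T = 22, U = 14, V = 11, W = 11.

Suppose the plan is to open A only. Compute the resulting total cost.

Each post office is assigned to its cheapest site among the open ones.
{A}: P→A 9·24=216, Q→A 12·21=252, R→A 9·8=72, S→A 15·9=135, T→A 6·22=132, U→A 15·14=210, V→A 7·11=77, W→A 13·11=143. Service 1237; fixed 307; total 1544.

Total cost: 1544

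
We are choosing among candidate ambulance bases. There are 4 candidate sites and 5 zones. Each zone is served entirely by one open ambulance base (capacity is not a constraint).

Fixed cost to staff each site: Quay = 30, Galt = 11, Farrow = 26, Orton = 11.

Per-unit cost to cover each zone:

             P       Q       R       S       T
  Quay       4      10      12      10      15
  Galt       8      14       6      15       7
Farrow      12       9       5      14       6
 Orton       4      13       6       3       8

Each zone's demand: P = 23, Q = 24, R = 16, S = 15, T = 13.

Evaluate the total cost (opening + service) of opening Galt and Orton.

Each zone is assigned to its cheapest site among the open ones.
{Galt, Orton}: P→Orton 4·23=92, Q→Orton 13·24=312, R→Galt 6·16=96, S→Orton 3·15=45, T→Galt 7·13=91. Service 636; fixed 22; total 658.

Total cost: 658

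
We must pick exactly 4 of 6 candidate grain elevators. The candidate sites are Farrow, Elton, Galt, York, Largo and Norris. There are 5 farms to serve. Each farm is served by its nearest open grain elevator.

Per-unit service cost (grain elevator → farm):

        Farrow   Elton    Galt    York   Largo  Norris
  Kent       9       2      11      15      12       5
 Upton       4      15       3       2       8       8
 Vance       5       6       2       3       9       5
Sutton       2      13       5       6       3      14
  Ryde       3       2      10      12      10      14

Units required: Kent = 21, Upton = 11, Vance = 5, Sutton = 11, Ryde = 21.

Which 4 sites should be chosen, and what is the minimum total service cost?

Choose Farrow, Elton, Galt and York; total service cost 138.

With exactly 4 open, each farm uses its cheapest among the chosen.
{Farrow, Elton, Galt, York}: Kent→Elton 2·21=42, Upton→York 2·11=22, Vance→Galt 2·5=10, Sutton→Farrow 2·11=22, Ryde→Elton 2·21=42. Service cost 138.
{Farrow, Elton, York, Largo}: service cost 143
{Farrow, Elton, York, Norris}: service cost 143
Among all 15 size-4 choices, {Farrow, Elton, Galt, York} is lowest.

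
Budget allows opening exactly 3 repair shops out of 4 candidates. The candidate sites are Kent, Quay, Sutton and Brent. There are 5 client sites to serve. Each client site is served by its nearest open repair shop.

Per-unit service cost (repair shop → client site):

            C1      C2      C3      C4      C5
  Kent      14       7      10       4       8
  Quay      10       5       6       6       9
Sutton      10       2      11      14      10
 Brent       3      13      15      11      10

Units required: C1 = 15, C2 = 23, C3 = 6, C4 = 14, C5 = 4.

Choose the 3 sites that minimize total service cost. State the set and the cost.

Choose Kent, Sutton and Brent; total service cost 239.

With exactly 3 open, each client site uses its cheapest among the chosen.
{Kent, Sutton, Brent}: C1→Brent 3·15=45, C2→Sutton 2·23=46, C3→Kent 10·6=60, C4→Kent 4·14=56, C5→Kent 8·4=32. Service cost 239.
{Quay, Sutton, Brent}: service cost 247
{Kent, Quay, Brent}: service cost 284
Among all 4 size-3 choices, {Kent, Sutton, Brent} is lowest.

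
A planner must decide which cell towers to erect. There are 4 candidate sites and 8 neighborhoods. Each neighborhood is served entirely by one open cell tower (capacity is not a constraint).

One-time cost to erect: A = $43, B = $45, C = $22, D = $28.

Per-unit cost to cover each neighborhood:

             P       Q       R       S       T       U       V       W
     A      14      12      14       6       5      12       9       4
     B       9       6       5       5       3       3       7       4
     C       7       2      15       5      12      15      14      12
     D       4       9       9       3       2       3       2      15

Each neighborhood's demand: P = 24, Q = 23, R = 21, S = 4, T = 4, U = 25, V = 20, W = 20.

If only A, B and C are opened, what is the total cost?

Each neighborhood is assigned to its cheapest site among the open ones.
{A, B, C}: P→C 7·24=168, Q→C 2·23=46, R→B 5·21=105, S→B 5·4=20, T→B 3·4=12, U→B 3·25=75, V→B 7·20=140, W→A 4·20=80. Service 646; fixed 110; total 756.

Total cost: 756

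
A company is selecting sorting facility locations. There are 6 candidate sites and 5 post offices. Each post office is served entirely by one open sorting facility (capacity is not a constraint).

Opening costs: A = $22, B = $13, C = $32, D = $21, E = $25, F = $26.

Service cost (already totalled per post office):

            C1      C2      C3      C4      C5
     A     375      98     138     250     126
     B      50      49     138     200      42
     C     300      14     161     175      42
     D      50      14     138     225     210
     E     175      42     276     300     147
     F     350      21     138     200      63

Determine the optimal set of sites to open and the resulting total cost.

For any fixed open set, each post office goes to its cheapest open site; total = fixed + service.
{B, C}: C1→B 50, C2→C 14, C3→B 138, C4→C 175, C5→B 42. Service 419; fixed 45; total 464.
{C, D}: C1→D 50, C2→C 14, C3→D 138, C4→C 175, C5→C 42. Service 419; fixed 53; total 472.
{B, D}: C1→B 50, C2→D 14, C3→B 138, C4→B 200, C5→B 42. Service 444; fixed 34; total 478.
{A, B, C, D, E, F}: service 419 + fixed 139 = 558
No other subset beats 464.

Open B and C; minimum total cost 464.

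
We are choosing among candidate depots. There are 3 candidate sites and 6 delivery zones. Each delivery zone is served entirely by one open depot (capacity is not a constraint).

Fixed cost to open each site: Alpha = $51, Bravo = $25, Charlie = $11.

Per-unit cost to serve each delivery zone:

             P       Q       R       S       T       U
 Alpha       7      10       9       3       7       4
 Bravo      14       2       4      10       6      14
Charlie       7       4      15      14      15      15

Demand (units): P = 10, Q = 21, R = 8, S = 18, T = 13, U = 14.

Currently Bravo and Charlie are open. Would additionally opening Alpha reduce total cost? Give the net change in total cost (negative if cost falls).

Yes — net change −215 (cost falls by 215).

Current service cost with {Bravo, Charlie}: 598.
Adding Alpha: each delivery zone re-picks its cheapest; new service cost 332, saving 266.
Extra fixed cost: 51. Net change = 51 − 266 = -215.
(Totals: 634 → 419.)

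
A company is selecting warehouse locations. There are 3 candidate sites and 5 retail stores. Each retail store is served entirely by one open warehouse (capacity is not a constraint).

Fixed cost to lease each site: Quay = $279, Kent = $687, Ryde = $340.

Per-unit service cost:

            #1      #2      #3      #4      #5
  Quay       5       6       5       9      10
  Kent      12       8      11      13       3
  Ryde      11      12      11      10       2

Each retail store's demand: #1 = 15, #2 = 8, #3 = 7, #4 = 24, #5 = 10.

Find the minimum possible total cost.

For any fixed open set, each retail store goes to its cheapest open site; total = fixed + service.
{Quay}: #1→Quay 5·15=75, #2→Quay 6·8=48, #3→Quay 5·7=35, #4→Quay 9·24=216, #5→Quay 10·10=100. Service 474; fixed 279; total 753.
{Ryde}: service 598 + fixed 340 = 938
{Quay, Ryde}: service 394 + fixed 619 = 1013
{Quay, Kent, Ryde}: #1→Quay 5·15=75, #2→Quay 6·8=48, #3→Quay 5·7=35, #4→Quay 9·24=216, #5→Ryde 2·10=20. Service 394; fixed 1306; total 1700.
No other subset beats 753.

Minimum total cost: 753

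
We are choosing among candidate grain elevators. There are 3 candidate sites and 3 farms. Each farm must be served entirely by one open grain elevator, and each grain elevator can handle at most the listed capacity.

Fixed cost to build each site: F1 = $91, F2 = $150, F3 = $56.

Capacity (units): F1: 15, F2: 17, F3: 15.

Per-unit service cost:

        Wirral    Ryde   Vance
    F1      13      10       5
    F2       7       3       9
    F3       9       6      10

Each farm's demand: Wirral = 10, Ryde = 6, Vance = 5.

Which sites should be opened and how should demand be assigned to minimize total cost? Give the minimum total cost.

Open {F1, F3}: Wirral→F3 9·10=90, Ryde→F1 10·6=60, Vance→F1 5·5=25.
Loads: F1 carries 11/15, F3 carries 10/15. Service 175; fixed 147; total 322.
Next best feasible plan costs 338.

Minimum total cost: 322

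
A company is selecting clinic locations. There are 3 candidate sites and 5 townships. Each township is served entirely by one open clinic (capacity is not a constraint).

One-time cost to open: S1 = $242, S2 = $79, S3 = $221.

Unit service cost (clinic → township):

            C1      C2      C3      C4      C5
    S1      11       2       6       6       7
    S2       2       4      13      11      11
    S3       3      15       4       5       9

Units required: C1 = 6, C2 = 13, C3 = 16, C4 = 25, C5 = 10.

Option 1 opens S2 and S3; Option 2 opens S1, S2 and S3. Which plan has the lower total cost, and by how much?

Option 1: {S2, S3}: C1→S2 2·6=12, C2→S2 4·13=52, C3→S3 4·16=64, C4→S3 5·25=125, C5→S3 9·10=90. Service 343; fixed 300; total 643.
Option 2: {S1, S2, S3}: C1→S2 2·6=12, C2→S1 2·13=26, C3→S3 4·16=64, C4→S3 5·25=125, C5→S1 7·10=70. Service 297; fixed 542; total 839.
Difference: |643 − 839| = 196.

Option 1 is cheaper by 196.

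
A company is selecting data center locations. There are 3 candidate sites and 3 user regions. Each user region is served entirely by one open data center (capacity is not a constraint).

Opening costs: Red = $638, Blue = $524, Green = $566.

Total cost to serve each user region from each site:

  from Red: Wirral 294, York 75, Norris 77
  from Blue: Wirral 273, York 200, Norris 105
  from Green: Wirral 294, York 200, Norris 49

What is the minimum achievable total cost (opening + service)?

Minimum total cost: 1084

For any fixed open set, each user region goes to its cheapest open site; total = fixed + service.
{Red}: Wirral→Red 294, York→Red 75, Norris→Red 77. Service 446; fixed 638; total 1084.
{Blue}: service 578 + fixed 524 = 1102
{Green}: service 543 + fixed 566 = 1109
{Red, Blue, Green}: service 397 + fixed 1728 = 2125
(All 7 nonempty subsets were checked; Red only is lowest.)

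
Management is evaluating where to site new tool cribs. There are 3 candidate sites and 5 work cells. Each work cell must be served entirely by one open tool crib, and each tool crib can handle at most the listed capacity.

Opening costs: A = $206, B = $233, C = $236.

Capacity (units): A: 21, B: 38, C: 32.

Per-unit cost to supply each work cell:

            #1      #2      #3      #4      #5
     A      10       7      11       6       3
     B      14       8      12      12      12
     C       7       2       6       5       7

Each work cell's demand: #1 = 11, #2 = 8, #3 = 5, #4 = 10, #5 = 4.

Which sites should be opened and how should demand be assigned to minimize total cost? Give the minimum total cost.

Minimum total cost: 637

Open {A, C}: #1→C 7·11=77, #2→C 2·8=16, #3→C 6·5=30, #4→A 6·10=60, #5→A 3·4=12.
Loads: A carries 14/21, C carries 24/32. Service 195; fixed 442; total 637.
Next best feasible plan costs 652.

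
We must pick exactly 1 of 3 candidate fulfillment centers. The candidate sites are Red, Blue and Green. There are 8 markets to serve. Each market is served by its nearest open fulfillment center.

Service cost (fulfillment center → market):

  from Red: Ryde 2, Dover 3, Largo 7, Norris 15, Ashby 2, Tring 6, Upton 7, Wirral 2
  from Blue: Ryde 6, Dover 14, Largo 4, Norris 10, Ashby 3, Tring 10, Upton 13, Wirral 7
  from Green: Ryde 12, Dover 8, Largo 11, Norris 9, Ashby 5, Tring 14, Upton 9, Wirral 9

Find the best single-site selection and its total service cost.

Choose Red only; total service cost 44.

With exactly 1 open, each market uses its cheapest among the chosen.
{Red}: Ryde→Red 2, Dover→Red 3, Largo→Red 7, Norris→Red 15, Ashby→Red 2, Tring→Red 6, Upton→Red 7, Wirral→Red 2. Service cost 44.
{Blue}: service cost 67
{Green}: service cost 77
Among all 3 size-1 choices, {Red} is lowest.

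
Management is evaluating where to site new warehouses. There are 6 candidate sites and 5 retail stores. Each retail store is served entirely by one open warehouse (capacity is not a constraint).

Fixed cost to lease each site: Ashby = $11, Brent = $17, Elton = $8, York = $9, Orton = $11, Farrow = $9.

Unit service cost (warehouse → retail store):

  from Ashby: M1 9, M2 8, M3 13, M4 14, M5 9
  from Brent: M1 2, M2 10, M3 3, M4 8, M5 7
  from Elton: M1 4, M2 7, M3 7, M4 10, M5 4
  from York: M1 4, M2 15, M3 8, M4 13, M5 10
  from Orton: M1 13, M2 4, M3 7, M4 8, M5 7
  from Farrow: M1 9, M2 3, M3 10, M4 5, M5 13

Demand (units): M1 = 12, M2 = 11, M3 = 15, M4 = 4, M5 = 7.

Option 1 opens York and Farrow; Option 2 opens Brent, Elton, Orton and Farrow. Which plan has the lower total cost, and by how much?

Option 1: {York, Farrow}: M1→York 4·12=48, M2→Farrow 3·11=33, M3→York 8·15=120, M4→Farrow 5·4=20, M5→York 10·7=70. Service 291; fixed 18; total 309.
Option 2: {Brent, Elton, Orton, Farrow}: M1→Brent 2·12=24, M2→Farrow 3·11=33, M3→Brent 3·15=45, M4→Farrow 5·4=20, M5→Elton 4·7=28. Service 150; fixed 45; total 195.
Difference: |309 − 195| = 114.

Option 2 is cheaper by 114.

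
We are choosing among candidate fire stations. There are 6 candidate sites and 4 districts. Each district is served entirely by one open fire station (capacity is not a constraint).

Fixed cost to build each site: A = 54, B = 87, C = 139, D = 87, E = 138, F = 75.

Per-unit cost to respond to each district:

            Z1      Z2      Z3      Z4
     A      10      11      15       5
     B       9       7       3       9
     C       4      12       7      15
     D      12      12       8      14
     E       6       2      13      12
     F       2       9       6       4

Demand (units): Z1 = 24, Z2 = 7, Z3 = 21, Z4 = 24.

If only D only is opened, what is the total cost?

Total cost: 963

Each district is assigned to its cheapest site among the open ones.
{D}: Z1→D 12·24=288, Z2→D 12·7=84, Z3→D 8·21=168, Z4→D 14·24=336. Service 876; fixed 87; total 963.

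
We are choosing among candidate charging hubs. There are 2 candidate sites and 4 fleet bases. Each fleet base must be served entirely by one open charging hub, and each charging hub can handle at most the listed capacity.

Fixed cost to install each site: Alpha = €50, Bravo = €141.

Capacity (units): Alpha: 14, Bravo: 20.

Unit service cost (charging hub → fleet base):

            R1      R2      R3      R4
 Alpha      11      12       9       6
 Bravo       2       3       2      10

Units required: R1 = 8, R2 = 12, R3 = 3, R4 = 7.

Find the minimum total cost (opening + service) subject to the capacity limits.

Open {Alpha, Bravo}: R1→Bravo 2·8=16, R2→Bravo 3·12=36, R3→Alpha 9·3=27, R4→Alpha 6·7=42.
Loads: Alpha carries 10/14, Bravo carries 20/20. Service 121; fixed 191; total 312.
Next best feasible plan costs 412.

Minimum total cost: 312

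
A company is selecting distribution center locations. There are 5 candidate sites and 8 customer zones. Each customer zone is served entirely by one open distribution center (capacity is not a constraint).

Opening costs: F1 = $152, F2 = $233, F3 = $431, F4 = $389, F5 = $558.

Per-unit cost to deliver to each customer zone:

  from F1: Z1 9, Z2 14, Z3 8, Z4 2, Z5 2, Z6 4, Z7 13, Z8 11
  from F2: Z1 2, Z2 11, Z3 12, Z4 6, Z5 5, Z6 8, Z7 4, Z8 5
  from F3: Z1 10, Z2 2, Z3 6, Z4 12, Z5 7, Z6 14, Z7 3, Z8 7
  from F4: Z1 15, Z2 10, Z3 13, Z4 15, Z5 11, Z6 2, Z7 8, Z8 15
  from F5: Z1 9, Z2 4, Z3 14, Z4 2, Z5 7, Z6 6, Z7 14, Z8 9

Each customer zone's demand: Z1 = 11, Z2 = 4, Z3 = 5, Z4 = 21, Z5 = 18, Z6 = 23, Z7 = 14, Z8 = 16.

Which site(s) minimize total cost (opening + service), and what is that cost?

Open F1 and F2; minimum total cost 797.

For any fixed open set, each customer zone goes to its cheapest open site; total = fixed + service.
{F1, F2}: Z1→F2 2·11=22, Z2→F2 11·4=44, Z3→F1 8·5=40, Z4→F1 2·21=42, Z5→F1 2·18=36, Z6→F1 4·23=92, Z7→F2 4·14=56, Z8→F2 5·16=80. Service 412; fixed 385; total 797.
{F1}: service 723 + fixed 152 = 875
{F2}: service 662 + fixed 233 = 895
{F1, F2, F3, F4, F5}: service 306 + fixed 1763 = 2069
No other subset beats 797.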